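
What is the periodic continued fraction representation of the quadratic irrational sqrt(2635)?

[51; (3, 102)]

Write x_i = (sqrt(2635) + m_i)/d_i with (m_0, d_0) = (0, 1). a_0 = floor(sqrt(2635)) = 51, since 51^2 = 2601 <= 2635 < 2704 = 52^2.
Iterate m_{i+1} = d_i*a_i - m_i, d_{i+1} = (2635 - m_{i+1}^2)/d_i, a_{i+1} = floor((a_0 + m_{i+1})/d_{i+1}):
  m_1 = 1*51 - 0 = 51, d_1 = (2635 - 51^2)/1 = 34/1 = 34, a_1 = floor((51 + 51)/34) = 3.
  m_2 = 34*3 - 51 = 51, d_2 = (2635 - 51^2)/34 = 34/34 = 1, a_2 = floor((51 + 51)/1) = 102.
  m_3 = 1*102 - 51 = 51, d_3 = (2635 - 51^2)/1 = 34/1 = 34: (m_3, d_3) = (m_1, d_1) = (51, 34), so from here the quotients repeat a_1, a_2; the period length is 2.
Hence the expansion of sqrt(2635) is a_0 = 51 followed by the repeating block 3, 102 (period 2).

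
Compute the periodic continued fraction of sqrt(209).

[14; (2, 5, 3, 2, 3, 5, 2, 28)]

Write x_i = (sqrt(209) + m_i)/d_i with (m_0, d_0) = (0, 1). a_0 = floor(sqrt(209)) = 14, since 14^2 = 196 <= 209 < 225 = 15^2.
Iterate m_{i+1} = d_i*a_i - m_i, d_{i+1} = (209 - m_{i+1}^2)/d_i, a_{i+1} = floor((a_0 + m_{i+1})/d_{i+1}):
  m_1 = 1*14 - 0 = 14, d_1 = (209 - 14^2)/1 = 13/1 = 13, a_1 = floor((14 + 14)/13) = 2.
  m_2 = 13*2 - 14 = 12, d_2 = (209 - 12^2)/13 = 65/13 = 5, a_2 = floor((14 + 12)/5) = 5.
  m_3 = 5*5 - 12 = 13, d_3 = (209 - 13^2)/5 = 40/5 = 8, a_3 = floor((14 + 13)/8) = 3.
  m_4 = 8*3 - 13 = 11, d_4 = (209 - 11^2)/8 = 88/8 = 11, a_4 = floor((14 + 11)/11) = 2.
  m_5 = 11*2 - 11 = 11, d_5 = (209 - 11^2)/11 = 88/11 = 8, a_5 = floor((14 + 11)/8) = 3.
  m_6 = 8*3 - 11 = 13, d_6 = (209 - 13^2)/8 = 40/8 = 5, a_6 = floor((14 + 13)/5) = 5.
  m_7 = 5*5 - 13 = 12, d_7 = (209 - 12^2)/5 = 65/5 = 13, a_7 = floor((14 + 12)/13) = 2.
  m_8 = 13*2 - 12 = 14, d_8 = (209 - 14^2)/13 = 13/13 = 1, a_8 = floor((14 + 14)/1) = 28.
  m_9 = 1*28 - 14 = 14, d_9 = (209 - 14^2)/1 = 13/1 = 13: (m_9, d_9) = (m_1, d_1) = (14, 13), so from here the quotients repeat a_1, ..., a_8; the period length is 8.
Hence the expansion of sqrt(209) is a_0 = 14 followed by the repeating block 2, 5, 3, 2, 3, 5, 2, 28 (period 8).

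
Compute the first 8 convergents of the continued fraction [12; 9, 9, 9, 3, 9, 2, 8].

Using the convergent recurrence p_i = a_i*p_{i-1} + p_{i-2}, q_i = a_i*q_{i-1} + q_{i-2} with p_{-2}=0, p_{-1}=1, q_{-2}=1, q_{-1}=0:
  i=0: a_0=12, p_0 = 12*1 + 0 = 12, q_0 = 12*0 + 1 = 1.
  i=1: a_1=9, p_1 = 9*12 + 1 = 109, q_1 = 9*1 + 0 = 9.
  i=2: a_2=9, p_2 = 9*109 + 12 = 993, q_2 = 9*9 + 1 = 82.
  i=3: a_3=9, p_3 = 9*993 + 109 = 9046, q_3 = 9*82 + 9 = 747.
  i=4: a_4=3, p_4 = 3*9046 + 993 = 28131, q_4 = 3*747 + 82 = 2323.
  i=5: a_5=9, p_5 = 9*28131 + 9046 = 262225, q_5 = 9*2323 + 747 = 21654.
  i=6: a_6=2, p_6 = 2*262225 + 28131 = 552581, q_6 = 2*21654 + 2323 = 45631.
  i=7: a_7=8, p_7 = 8*552581 + 262225 = 4682873, q_7 = 8*45631 + 21654 = 386702.

12/1, 109/9, 993/82, 9046/747, 28131/2323, 262225/21654, 552581/45631, 4682873/386702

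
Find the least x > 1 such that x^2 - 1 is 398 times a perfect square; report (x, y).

First expand sqrt(398) as a continued fraction. With x_i = (sqrt(398) + m_i)/d_i and (m_0, d_0) = (0, 1): a_0 = floor(sqrt(398)) = 19, since 19^2 = 361 <= 398 < 400 = 20^2.
Iterate m_{i+1} = d_i*a_i - m_i, d_{i+1} = (398 - m_{i+1}^2)/d_i, a_{i+1} = floor((a_0 + m_{i+1})/d_{i+1}):
  m_1 = 1*19 - 0 = 19, d_1 = (398 - 19^2)/1 = 37/1 = 37, a_1 = floor((19 + 19)/37) = 1.
  m_2 = 37*1 - 19 = 18, d_2 = (398 - 18^2)/37 = 74/37 = 2, a_2 = floor((19 + 18)/2) = 18.
  m_3 = 2*18 - 18 = 18, d_3 = (398 - 18^2)/2 = 74/2 = 37, a_3 = floor((19 + 18)/37) = 1.
  m_4 = 37*1 - 18 = 19, d_4 = (398 - 19^2)/37 = 37/37 = 1, a_4 = floor((19 + 19)/1) = 38.
  m_5 = 1*38 - 19 = 19, d_5 = (398 - 19^2)/1 = 37/1 = 37: (m_5, d_5) = (m_1, d_1) = (19, 37), so from here the quotients repeat a_1, ..., a_4; the period length is 4.
So sqrt(398) = [19; (1, 18, 1, 38)] with period length k = 4.
k is even, so the fundamental solution of x^2 - 398y^2 = 1 is (p_{k-1}, q_{k-1}) = (p_3, q_3); compute convergents through index 3.
Convergents (p_i = a_i*p_{i-1} + p_{i-2}, q_i = a_i*q_{i-1} + q_{i-2} with p_{-2}=0, p_{-1}=1, q_{-2}=1, q_{-1}=0):
  i=0: a_0=19, p_0 = 19*1 + 0 = 19, q_0 = 19*0 + 1 = 1.
  i=1: a_1=1, p_1 = 1*19 + 1 = 20, q_1 = 1*1 + 0 = 1.
  i=2: a_2=18, p_2 = 18*20 + 19 = 379, q_2 = 18*1 + 1 = 19.
  i=3: a_3=1, p_3 = 1*379 + 20 = 399, q_3 = 1*19 + 1 = 20.
Check: 399^2 - 398*20^2 = 159201 - 159200 = 1, so (x, y) = (399, 20) solves the equation, and by the theorem it is the least positive solution.

(x, y) = (399, 20)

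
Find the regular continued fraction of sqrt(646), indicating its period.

[25; (2, 2, 2, 50)]

Write x_i = (sqrt(646) + m_i)/d_i with (m_0, d_0) = (0, 1). a_0 = floor(sqrt(646)) = 25, since 25^2 = 625 <= 646 < 676 = 26^2.
Iterate m_{i+1} = d_i*a_i - m_i, d_{i+1} = (646 - m_{i+1}^2)/d_i, a_{i+1} = floor((a_0 + m_{i+1})/d_{i+1}):
  m_1 = 1*25 - 0 = 25, d_1 = (646 - 25^2)/1 = 21/1 = 21, a_1 = floor((25 + 25)/21) = 2.
  m_2 = 21*2 - 25 = 17, d_2 = (646 - 17^2)/21 = 357/21 = 17, a_2 = floor((25 + 17)/17) = 2.
  m_3 = 17*2 - 17 = 17, d_3 = (646 - 17^2)/17 = 357/17 = 21, a_3 = floor((25 + 17)/21) = 2.
  m_4 = 21*2 - 17 = 25, d_4 = (646 - 25^2)/21 = 21/21 = 1, a_4 = floor((25 + 25)/1) = 50.
  m_5 = 1*50 - 25 = 25, d_5 = (646 - 25^2)/1 = 21/1 = 21: (m_5, d_5) = (m_1, d_1) = (25, 21), so from here the quotients repeat a_1, ..., a_4; the period length is 4.
Hence the expansion of sqrt(646) is a_0 = 25 followed by the repeating block 2, 2, 2, 50 (period 4).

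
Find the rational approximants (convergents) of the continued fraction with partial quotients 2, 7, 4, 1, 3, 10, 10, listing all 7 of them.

2/1, 15/7, 62/29, 77/36, 293/137, 3007/1406, 30363/14197

Using the convergent recurrence p_i = a_i*p_{i-1} + p_{i-2}, q_i = a_i*q_{i-1} + q_{i-2} with p_{-2}=0, p_{-1}=1, q_{-2}=1, q_{-1}=0:
  i=0: a_0=2, p_0 = 2*1 + 0 = 2, q_0 = 2*0 + 1 = 1.
  i=1: a_1=7, p_1 = 7*2 + 1 = 15, q_1 = 7*1 + 0 = 7.
  i=2: a_2=4, p_2 = 4*15 + 2 = 62, q_2 = 4*7 + 1 = 29.
  i=3: a_3=1, p_3 = 1*62 + 15 = 77, q_3 = 1*29 + 7 = 36.
  i=4: a_4=3, p_4 = 3*77 + 62 = 293, q_4 = 3*36 + 29 = 137.
  i=5: a_5=10, p_5 = 10*293 + 77 = 3007, q_5 = 10*137 + 36 = 1406.
  i=6: a_6=10, p_6 = 10*3007 + 293 = 30363, q_6 = 10*1406 + 137 = 14197.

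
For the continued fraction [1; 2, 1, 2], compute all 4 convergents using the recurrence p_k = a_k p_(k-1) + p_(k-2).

1/1, 3/2, 4/3, 11/8

Using the convergent recurrence p_i = a_i*p_{i-1} + p_{i-2}, q_i = a_i*q_{i-1} + q_{i-2} with p_{-2}=0, p_{-1}=1, q_{-2}=1, q_{-1}=0:
  i=0: a_0=1, p_0 = 1*1 + 0 = 1, q_0 = 1*0 + 1 = 1.
  i=1: a_1=2, p_1 = 2*1 + 1 = 3, q_1 = 2*1 + 0 = 2.
  i=2: a_2=1, p_2 = 1*3 + 1 = 4, q_2 = 1*2 + 1 = 3.
  i=3: a_3=2, p_3 = 2*4 + 3 = 11, q_3 = 2*3 + 2 = 8.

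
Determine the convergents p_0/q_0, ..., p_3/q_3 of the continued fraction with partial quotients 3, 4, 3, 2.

Using the convergent recurrence p_i = a_i*p_{i-1} + p_{i-2}, q_i = a_i*q_{i-1} + q_{i-2} with p_{-2}=0, p_{-1}=1, q_{-2}=1, q_{-1}=0:
  i=0: a_0=3, p_0 = 3*1 + 0 = 3, q_0 = 3*0 + 1 = 1.
  i=1: a_1=4, p_1 = 4*3 + 1 = 13, q_1 = 4*1 + 0 = 4.
  i=2: a_2=3, p_2 = 3*13 + 3 = 42, q_2 = 3*4 + 1 = 13.
  i=3: a_3=2, p_3 = 2*42 + 13 = 97, q_3 = 2*13 + 4 = 30.

3/1, 13/4, 42/13, 97/30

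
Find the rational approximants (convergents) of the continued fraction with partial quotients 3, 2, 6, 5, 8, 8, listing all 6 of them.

3/1, 7/2, 45/13, 232/67, 1901/549, 15440/4459

Using the convergent recurrence p_i = a_i*p_{i-1} + p_{i-2}, q_i = a_i*q_{i-1} + q_{i-2} with p_{-2}=0, p_{-1}=1, q_{-2}=1, q_{-1}=0:
  i=0: a_0=3, p_0 = 3*1 + 0 = 3, q_0 = 3*0 + 1 = 1.
  i=1: a_1=2, p_1 = 2*3 + 1 = 7, q_1 = 2*1 + 0 = 2.
  i=2: a_2=6, p_2 = 6*7 + 3 = 45, q_2 = 6*2 + 1 = 13.
  i=3: a_3=5, p_3 = 5*45 + 7 = 232, q_3 = 5*13 + 2 = 67.
  i=4: a_4=8, p_4 = 8*232 + 45 = 1901, q_4 = 8*67 + 13 = 549.
  i=5: a_5=8, p_5 = 8*1901 + 232 = 15440, q_5 = 8*549 + 67 = 4459.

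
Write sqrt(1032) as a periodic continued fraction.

Write x_i = (sqrt(1032) + m_i)/d_i with (m_0, d_0) = (0, 1). a_0 = floor(sqrt(1032)) = 32, since 32^2 = 1024 <= 1032 < 1089 = 33^2.
Iterate m_{i+1} = d_i*a_i - m_i, d_{i+1} = (1032 - m_{i+1}^2)/d_i, a_{i+1} = floor((a_0 + m_{i+1})/d_{i+1}):
  m_1 = 1*32 - 0 = 32, d_1 = (1032 - 32^2)/1 = 8/1 = 8, a_1 = floor((32 + 32)/8) = 8.
  m_2 = 8*8 - 32 = 32, d_2 = (1032 - 32^2)/8 = 8/8 = 1, a_2 = floor((32 + 32)/1) = 64.
  m_3 = 1*64 - 32 = 32, d_3 = (1032 - 32^2)/1 = 8/1 = 8: (m_3, d_3) = (m_1, d_1) = (32, 8), so from here the quotients repeat a_1, a_2; the period length is 2.
Hence the expansion of sqrt(1032) is a_0 = 32 followed by the repeating block 8, 64 (period 2).

[32; (8, 64)]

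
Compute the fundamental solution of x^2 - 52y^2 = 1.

First expand sqrt(52) as a continued fraction. With x_i = (sqrt(52) + m_i)/d_i and (m_0, d_0) = (0, 1): a_0 = floor(sqrt(52)) = 7, since 7^2 = 49 <= 52 < 64 = 8^2.
Iterate m_{i+1} = d_i*a_i - m_i, d_{i+1} = (52 - m_{i+1}^2)/d_i, a_{i+1} = floor((a_0 + m_{i+1})/d_{i+1}):
  m_1 = 1*7 - 0 = 7, d_1 = (52 - 7^2)/1 = 3/1 = 3, a_1 = floor((7 + 7)/3) = 4.
  m_2 = 3*4 - 7 = 5, d_2 = (52 - 5^2)/3 = 27/3 = 9, a_2 = floor((7 + 5)/9) = 1.
  m_3 = 9*1 - 5 = 4, d_3 = (52 - 4^2)/9 = 36/9 = 4, a_3 = floor((7 + 4)/4) = 2.
  m_4 = 4*2 - 4 = 4, d_4 = (52 - 4^2)/4 = 36/4 = 9, a_4 = floor((7 + 4)/9) = 1.
  m_5 = 9*1 - 4 = 5, d_5 = (52 - 5^2)/9 = 27/9 = 3, a_5 = floor((7 + 5)/3) = 4.
  m_6 = 3*4 - 5 = 7, d_6 = (52 - 7^2)/3 = 3/3 = 1, a_6 = floor((7 + 7)/1) = 14.
  m_7 = 1*14 - 7 = 7, d_7 = (52 - 7^2)/1 = 3/1 = 3: (m_7, d_7) = (m_1, d_1) = (7, 3), so from here the quotients repeat a_1, ..., a_6; the period length is 6.
So sqrt(52) = [7; (4, 1, 2, 1, 4, 14)] with period length k = 6.
k is even, so the fundamental solution of x^2 - 52y^2 = 1 is (p_{k-1}, q_{k-1}) = (p_5, q_5); compute convergents through index 5.
Convergents (p_i = a_i*p_{i-1} + p_{i-2}, q_i = a_i*q_{i-1} + q_{i-2} with p_{-2}=0, p_{-1}=1, q_{-2}=1, q_{-1}=0):
  i=0: a_0=7, p_0 = 7*1 + 0 = 7, q_0 = 7*0 + 1 = 1.
  i=1: a_1=4, p_1 = 4*7 + 1 = 29, q_1 = 4*1 + 0 = 4.
  i=2: a_2=1, p_2 = 1*29 + 7 = 36, q_2 = 1*4 + 1 = 5.
  i=3: a_3=2, p_3 = 2*36 + 29 = 101, q_3 = 2*5 + 4 = 14.
  i=4: a_4=1, p_4 = 1*101 + 36 = 137, q_4 = 1*14 + 5 = 19.
  i=5: a_5=4, p_5 = 4*137 + 101 = 649, q_5 = 4*19 + 14 = 90.
Check: 649^2 - 52*90^2 = 421201 - 421200 = 1, so (x, y) = (649, 90) solves the equation, and by the theorem it is the least positive solution.

(x, y) = (649, 90)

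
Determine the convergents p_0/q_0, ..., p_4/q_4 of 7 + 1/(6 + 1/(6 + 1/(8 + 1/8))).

7/1, 43/6, 265/37, 2163/302, 17569/2453

Using the convergent recurrence p_i = a_i*p_{i-1} + p_{i-2}, q_i = a_i*q_{i-1} + q_{i-2} with p_{-2}=0, p_{-1}=1, q_{-2}=1, q_{-1}=0:
  i=0: a_0=7, p_0 = 7*1 + 0 = 7, q_0 = 7*0 + 1 = 1.
  i=1: a_1=6, p_1 = 6*7 + 1 = 43, q_1 = 6*1 + 0 = 6.
  i=2: a_2=6, p_2 = 6*43 + 7 = 265, q_2 = 6*6 + 1 = 37.
  i=3: a_3=8, p_3 = 8*265 + 43 = 2163, q_3 = 8*37 + 6 = 302.
  i=4: a_4=8, p_4 = 8*2163 + 265 = 17569, q_4 = 8*302 + 37 = 2453.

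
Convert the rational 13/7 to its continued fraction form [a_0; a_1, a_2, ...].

Run the Euclidean algorithm on 13 and 7; the successive quotients are the partial quotients a_0, a_1, ... (each step inverts the fractional part left over by the previous one):
  13 = 1*7 + 6, so a_0 = 1.
  7 = 1*6 + 1, so a_1 = 1.
  6 = 6*1 + 0, so a_2 = 6.
The remainder reaches 0 after 3 divisions, so the expansion has 3 partial quotients, read off in order.

[1; 1, 6]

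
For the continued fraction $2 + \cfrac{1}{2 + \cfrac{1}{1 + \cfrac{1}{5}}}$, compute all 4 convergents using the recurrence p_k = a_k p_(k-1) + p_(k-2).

2/1, 5/2, 7/3, 40/17

Using the convergent recurrence p_i = a_i*p_{i-1} + p_{i-2}, q_i = a_i*q_{i-1} + q_{i-2} with p_{-2}=0, p_{-1}=1, q_{-2}=1, q_{-1}=0:
  i=0: a_0=2, p_0 = 2*1 + 0 = 2, q_0 = 2*0 + 1 = 1.
  i=1: a_1=2, p_1 = 2*2 + 1 = 5, q_1 = 2*1 + 0 = 2.
  i=2: a_2=1, p_2 = 1*5 + 2 = 7, q_2 = 1*2 + 1 = 3.
  i=3: a_3=5, p_3 = 5*7 + 5 = 40, q_3 = 5*3 + 2 = 17.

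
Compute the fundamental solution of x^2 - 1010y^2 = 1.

First expand sqrt(1010) as a continued fraction. With x_i = (sqrt(1010) + m_i)/d_i and (m_0, d_0) = (0, 1): a_0 = floor(sqrt(1010)) = 31, since 31^2 = 961 <= 1010 < 1024 = 32^2.
Iterate m_{i+1} = d_i*a_i - m_i, d_{i+1} = (1010 - m_{i+1}^2)/d_i, a_{i+1} = floor((a_0 + m_{i+1})/d_{i+1}):
  m_1 = 1*31 - 0 = 31, d_1 = (1010 - 31^2)/1 = 49/1 = 49, a_1 = floor((31 + 31)/49) = 1.
  m_2 = 49*1 - 31 = 18, d_2 = (1010 - 18^2)/49 = 686/49 = 14, a_2 = floor((31 + 18)/14) = 3.
  m_3 = 14*3 - 18 = 24, d_3 = (1010 - 24^2)/14 = 434/14 = 31, a_3 = floor((31 + 24)/31) = 1.
  m_4 = 31*1 - 24 = 7, d_4 = (1010 - 7^2)/31 = 961/31 = 31, a_4 = floor((31 + 7)/31) = 1.
  m_5 = 31*1 - 7 = 24, d_5 = (1010 - 24^2)/31 = 434/31 = 14, a_5 = floor((31 + 24)/14) = 3.
  m_6 = 14*3 - 24 = 18, d_6 = (1010 - 18^2)/14 = 686/14 = 49, a_6 = floor((31 + 18)/49) = 1.
  m_7 = 49*1 - 18 = 31, d_7 = (1010 - 31^2)/49 = 49/49 = 1, a_7 = floor((31 + 31)/1) = 62.
  m_8 = 1*62 - 31 = 31, d_8 = (1010 - 31^2)/1 = 49/1 = 49: (m_8, d_8) = (m_1, d_1) = (31, 49), so from here the quotients repeat a_1, ..., a_7; the period length is 7.
So sqrt(1010) = [31; (1, 3, 1, 1, 3, 1, 62)] with period length k = 7.
k is odd, so (p_{k-1}, q_{k-1}) only solves x^2 - 1010y^2 = -1 and the fundamental solution of x^2 - 1010y^2 = 1 is (p_{2k-1}, q_{2k-1}) = (p_13, q_13); compute convergents through index 13, running through the period twice.
Convergents (p_i = a_i*p_{i-1} + p_{i-2}, q_i = a_i*q_{i-1} + q_{i-2} with p_{-2}=0, p_{-1}=1, q_{-2}=1, q_{-1}=0):
  i=0: a_0=31, p_0 = 31*1 + 0 = 31, q_0 = 31*0 + 1 = 1.
  i=1: a_1=1, p_1 = 1*31 + 1 = 32, q_1 = 1*1 + 0 = 1.
  i=2: a_2=3, p_2 = 3*32 + 31 = 127, q_2 = 3*1 + 1 = 4.
  i=3: a_3=1, p_3 = 1*127 + 32 = 159, q_3 = 1*4 + 1 = 5.
  i=4: a_4=1, p_4 = 1*159 + 127 = 286, q_4 = 1*5 + 4 = 9.
  i=5: a_5=3, p_5 = 3*286 + 159 = 1017, q_5 = 3*9 + 5 = 32.
  i=6: a_6=1, p_6 = 1*1017 + 286 = 1303, q_6 = 1*32 + 9 = 41.
  i=7: a_7=62, p_7 = 62*1303 + 1017 = 81803, q_7 = 62*41 + 32 = 2574.
  i=8: a_8=1, p_8 = 1*81803 + 1303 = 83106, q_8 = 1*2574 + 41 = 2615.
  i=9: a_9=3, p_9 = 3*83106 + 81803 = 331121, q_9 = 3*2615 + 2574 = 10419.
  i=10: a_10=1, p_10 = 1*331121 + 83106 = 414227, q_10 = 1*10419 + 2615 = 13034.
  i=11: a_11=1, p_11 = 1*414227 + 331121 = 745348, q_11 = 1*13034 + 10419 = 23453.
  i=12: a_12=3, p_12 = 3*745348 + 414227 = 2650271, q_12 = 3*23453 + 13034 = 83393.
  i=13: a_13=1, p_13 = 1*2650271 + 745348 = 3395619, q_13 = 1*83393 + 23453 = 106846.
Indeed p_6^2 - 1010*q_6^2 = 1697809 - 1697810 = -1, not +1.
Check: 3395619^2 - 1010*106846^2 = 11530228393161 - 11530228393160 = 1, so (x, y) = (3395619, 106846) solves the equation, and by the theorem it is the least positive solution.

(x, y) = (3395619, 106846)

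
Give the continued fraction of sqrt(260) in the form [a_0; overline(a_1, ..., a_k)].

[16; overline(8, 32)]

Write x_i = (sqrt(260) + m_i)/d_i with (m_0, d_0) = (0, 1). a_0 = floor(sqrt(260)) = 16, since 16^2 = 256 <= 260 < 289 = 17^2.
Iterate m_{i+1} = d_i*a_i - m_i, d_{i+1} = (260 - m_{i+1}^2)/d_i, a_{i+1} = floor((a_0 + m_{i+1})/d_{i+1}):
  m_1 = 1*16 - 0 = 16, d_1 = (260 - 16^2)/1 = 4/1 = 4, a_1 = floor((16 + 16)/4) = 8.
  m_2 = 4*8 - 16 = 16, d_2 = (260 - 16^2)/4 = 4/4 = 1, a_2 = floor((16 + 16)/1) = 32.
  m_3 = 1*32 - 16 = 16, d_3 = (260 - 16^2)/1 = 4/1 = 4: (m_3, d_3) = (m_1, d_1) = (16, 4), so from here the quotients repeat a_1, a_2; the period length is 2.
Hence the expansion of sqrt(260) is a_0 = 16 followed by the repeating block 8, 32 (period 2).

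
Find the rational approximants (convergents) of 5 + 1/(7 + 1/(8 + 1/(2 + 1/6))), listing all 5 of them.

5/1, 36/7, 293/57, 622/121, 4025/783

Using the convergent recurrence p_i = a_i*p_{i-1} + p_{i-2}, q_i = a_i*q_{i-1} + q_{i-2} with p_{-2}=0, p_{-1}=1, q_{-2}=1, q_{-1}=0:
  i=0: a_0=5, p_0 = 5*1 + 0 = 5, q_0 = 5*0 + 1 = 1.
  i=1: a_1=7, p_1 = 7*5 + 1 = 36, q_1 = 7*1 + 0 = 7.
  i=2: a_2=8, p_2 = 8*36 + 5 = 293, q_2 = 8*7 + 1 = 57.
  i=3: a_3=2, p_3 = 2*293 + 36 = 622, q_3 = 2*57 + 7 = 121.
  i=4: a_4=6, p_4 = 6*622 + 293 = 4025, q_4 = 6*121 + 57 = 783.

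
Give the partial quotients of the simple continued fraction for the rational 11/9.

[1; 4, 2]

Run the Euclidean algorithm on 11 and 9; the successive quotients are the partial quotients a_0, a_1, ... (each step inverts the fractional part left over by the previous one):
  11 = 1*9 + 2, so a_0 = 1.
  9 = 4*2 + 1, so a_1 = 4.
  2 = 2*1 + 0, so a_2 = 2.
The remainder reaches 0 after 3 divisions, so the expansion has 3 partial quotients, read off in order.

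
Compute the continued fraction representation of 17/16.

Run the Euclidean algorithm on 17 and 16; the successive quotients are the partial quotients a_0, a_1, ... (each step inverts the fractional part left over by the previous one):
  17 = 1*16 + 1, so a_0 = 1.
  16 = 16*1 + 0, so a_1 = 16.
The remainder reaches 0 after 2 divisions, so the expansion has 2 partial quotients, read off in order.

[1; 16]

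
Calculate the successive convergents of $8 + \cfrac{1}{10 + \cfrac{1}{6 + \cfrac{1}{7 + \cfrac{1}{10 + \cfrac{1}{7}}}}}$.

Using the convergent recurrence p_i = a_i*p_{i-1} + p_{i-2}, q_i = a_i*q_{i-1} + q_{i-2} with p_{-2}=0, p_{-1}=1, q_{-2}=1, q_{-1}=0:
  i=0: a_0=8, p_0 = 8*1 + 0 = 8, q_0 = 8*0 + 1 = 1.
  i=1: a_1=10, p_1 = 10*8 + 1 = 81, q_1 = 10*1 + 0 = 10.
  i=2: a_2=6, p_2 = 6*81 + 8 = 494, q_2 = 6*10 + 1 = 61.
  i=3: a_3=7, p_3 = 7*494 + 81 = 3539, q_3 = 7*61 + 10 = 437.
  i=4: a_4=10, p_4 = 10*3539 + 494 = 35884, q_4 = 10*437 + 61 = 4431.
  i=5: a_5=7, p_5 = 7*35884 + 3539 = 254727, q_5 = 7*4431 + 437 = 31454.

8/1, 81/10, 494/61, 3539/437, 35884/4431, 254727/31454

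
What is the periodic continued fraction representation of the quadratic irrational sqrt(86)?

Write x_i = (sqrt(86) + m_i)/d_i with (m_0, d_0) = (0, 1). a_0 = floor(sqrt(86)) = 9, since 9^2 = 81 <= 86 < 100 = 10^2.
Iterate m_{i+1} = d_i*a_i - m_i, d_{i+1} = (86 - m_{i+1}^2)/d_i, a_{i+1} = floor((a_0 + m_{i+1})/d_{i+1}):
  m_1 = 1*9 - 0 = 9, d_1 = (86 - 9^2)/1 = 5/1 = 5, a_1 = floor((9 + 9)/5) = 3.
  m_2 = 5*3 - 9 = 6, d_2 = (86 - 6^2)/5 = 50/5 = 10, a_2 = floor((9 + 6)/10) = 1.
  m_3 = 10*1 - 6 = 4, d_3 = (86 - 4^2)/10 = 70/10 = 7, a_3 = floor((9 + 4)/7) = 1.
  m_4 = 7*1 - 4 = 3, d_4 = (86 - 3^2)/7 = 77/7 = 11, a_4 = floor((9 + 3)/11) = 1.
  m_5 = 11*1 - 3 = 8, d_5 = (86 - 8^2)/11 = 22/11 = 2, a_5 = floor((9 + 8)/2) = 8.
  m_6 = 2*8 - 8 = 8, d_6 = (86 - 8^2)/2 = 22/2 = 11, a_6 = floor((9 + 8)/11) = 1.
  m_7 = 11*1 - 8 = 3, d_7 = (86 - 3^2)/11 = 77/11 = 7, a_7 = floor((9 + 3)/7) = 1.
  m_8 = 7*1 - 3 = 4, d_8 = (86 - 4^2)/7 = 70/7 = 10, a_8 = floor((9 + 4)/10) = 1.
  m_9 = 10*1 - 4 = 6, d_9 = (86 - 6^2)/10 = 50/10 = 5, a_9 = floor((9 + 6)/5) = 3.
  m_10 = 5*3 - 6 = 9, d_10 = (86 - 9^2)/5 = 5/5 = 1, a_10 = floor((9 + 9)/1) = 18.
  m_11 = 1*18 - 9 = 9, d_11 = (86 - 9^2)/1 = 5/1 = 5: (m_11, d_11) = (m_1, d_1) = (9, 5), so from here the quotients repeat a_1, ..., a_10; the period length is 10.
Hence the expansion of sqrt(86) is a_0 = 9 followed by the repeating block 3, 1, 1, 1, 8, 1, 1, 1, 3, 18 (period 10).

[9; (3, 1, 1, 1, 8, 1, 1, 1, 3, 18)]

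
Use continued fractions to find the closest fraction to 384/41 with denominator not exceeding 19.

Expand x = 384/41 as a continued fraction with the Euclidean algorithm:
  384 = 9*41 + 15, so a_0 = 9.
  41 = 2*15 + 11, so a_1 = 2.
  15 = 1*11 + 4, so a_2 = 1.
  11 = 2*4 + 3, so a_3 = 2.
  4 = 1*3 + 1, so a_4 = 1.
  3 = 3*1 + 0, so a_5 = 3.
so x = [9; 2, 1, 2, 1, 3].
Convergents (p_i = a_i*p_{i-1} + p_{i-2}, q_i = a_i*q_{i-1} + q_{i-2} with p_{-2}=0, p_{-1}=1, q_{-2}=1, q_{-1}=0), until the denominator exceeds 19:
  i=0: a_0=9, p_0 = 9*1 + 0 = 9, q_0 = 9*0 + 1 = 1.
  i=1: a_1=2, p_1 = 2*9 + 1 = 19, q_1 = 2*1 + 0 = 2.
  i=2: a_2=1, p_2 = 1*19 + 9 = 28, q_2 = 1*2 + 1 = 3.
  i=3: a_3=2, p_3 = 2*28 + 19 = 75, q_3 = 2*3 + 2 = 8.
  i=4: a_4=1, p_4 = 1*75 + 28 = 103, q_4 = 1*8 + 3 = 11.
  i=5: a_5=3, p_5 = 3*103 + 75 = 384, q_5 = 3*11 + 8 = 41.
q_5 = 41 > 19, so the last convergent with denominator <= 19 is p_4/q_4 = 103/11.
The closest fraction with denominator <= 19 is either p_4/q_4 or the intermediate fraction (k*p_4 + p_3)/(k*q_4 + q_3) with the largest k >= 1 whose denominator stays <= 19; these approach x as k grows, and every other convergent or intermediate fraction in range is farther away.
Largest k: floor((19 - q_3)/q_4) = floor((19 - 8)/11) = 1.
That gives (1*103 + 75)/(1*11 + 8) = 178/19.
Compare the errors: |x - 103/11| = |384*11 - 103*41|/(41*11) = 1/451, and |x - 178/19| = |384*19 - 178*41|/(41*19) = 2/779.
Cross-multiplying, 1*779 = 779 < 902 = 2*451, so 1/451 is smaller: the convergent 103/11 is closer to x than 178/19.

103/11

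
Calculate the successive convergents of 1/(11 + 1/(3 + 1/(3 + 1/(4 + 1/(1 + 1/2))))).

0/1, 1/11, 3/34, 10/113, 43/486, 53/599, 149/1684

Using the convergent recurrence p_i = a_i*p_{i-1} + p_{i-2}, q_i = a_i*q_{i-1} + q_{i-2} with p_{-2}=0, p_{-1}=1, q_{-2}=1, q_{-1}=0:
  i=0: a_0=0, p_0 = 0*1 + 0 = 0, q_0 = 0*0 + 1 = 1.
  i=1: a_1=11, p_1 = 11*0 + 1 = 1, q_1 = 11*1 + 0 = 11.
  i=2: a_2=3, p_2 = 3*1 + 0 = 3, q_2 = 3*11 + 1 = 34.
  i=3: a_3=3, p_3 = 3*3 + 1 = 10, q_3 = 3*34 + 11 = 113.
  i=4: a_4=4, p_4 = 4*10 + 3 = 43, q_4 = 4*113 + 34 = 486.
  i=5: a_5=1, p_5 = 1*43 + 10 = 53, q_5 = 1*486 + 113 = 599.
  i=6: a_6=2, p_6 = 2*53 + 43 = 149, q_6 = 2*599 + 486 = 1684.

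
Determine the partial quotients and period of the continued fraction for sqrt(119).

[10; (1, 9, 1, 20)]

Write x_i = (sqrt(119) + m_i)/d_i with (m_0, d_0) = (0, 1). a_0 = floor(sqrt(119)) = 10, since 10^2 = 100 <= 119 < 121 = 11^2.
Iterate m_{i+1} = d_i*a_i - m_i, d_{i+1} = (119 - m_{i+1}^2)/d_i, a_{i+1} = floor((a_0 + m_{i+1})/d_{i+1}):
  m_1 = 1*10 - 0 = 10, d_1 = (119 - 10^2)/1 = 19/1 = 19, a_1 = floor((10 + 10)/19) = 1.
  m_2 = 19*1 - 10 = 9, d_2 = (119 - 9^2)/19 = 38/19 = 2, a_2 = floor((10 + 9)/2) = 9.
  m_3 = 2*9 - 9 = 9, d_3 = (119 - 9^2)/2 = 38/2 = 19, a_3 = floor((10 + 9)/19) = 1.
  m_4 = 19*1 - 9 = 10, d_4 = (119 - 10^2)/19 = 19/19 = 1, a_4 = floor((10 + 10)/1) = 20.
  m_5 = 1*20 - 10 = 10, d_5 = (119 - 10^2)/1 = 19/1 = 19: (m_5, d_5) = (m_1, d_1) = (10, 19), so from here the quotients repeat a_1, ..., a_4; the period length is 4.
Hence the expansion of sqrt(119) is a_0 = 10 followed by the repeating block 1, 9, 1, 20 (period 4).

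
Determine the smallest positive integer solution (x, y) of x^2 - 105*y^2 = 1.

(x, y) = (41, 4)

First expand sqrt(105) as a continued fraction. With x_i = (sqrt(105) + m_i)/d_i and (m_0, d_0) = (0, 1): a_0 = floor(sqrt(105)) = 10, since 10^2 = 100 <= 105 < 121 = 11^2.
Iterate m_{i+1} = d_i*a_i - m_i, d_{i+1} = (105 - m_{i+1}^2)/d_i, a_{i+1} = floor((a_0 + m_{i+1})/d_{i+1}):
  m_1 = 1*10 - 0 = 10, d_1 = (105 - 10^2)/1 = 5/1 = 5, a_1 = floor((10 + 10)/5) = 4.
  m_2 = 5*4 - 10 = 10, d_2 = (105 - 10^2)/5 = 5/5 = 1, a_2 = floor((10 + 10)/1) = 20.
  m_3 = 1*20 - 10 = 10, d_3 = (105 - 10^2)/1 = 5/1 = 5: (m_3, d_3) = (m_1, d_1) = (10, 5), so from here the quotients repeat a_1, a_2; the period length is 2.
So sqrt(105) = [10; (4, 20)] with period length k = 2.
k is even, so the fundamental solution of x^2 - 105y^2 = 1 is (p_{k-1}, q_{k-1}) = (p_1, q_1); compute convergents through index 1.
Convergents (p_i = a_i*p_{i-1} + p_{i-2}, q_i = a_i*q_{i-1} + q_{i-2} with p_{-2}=0, p_{-1}=1, q_{-2}=1, q_{-1}=0):
  i=0: a_0=10, p_0 = 10*1 + 0 = 10, q_0 = 10*0 + 1 = 1.
  i=1: a_1=4, p_1 = 4*10 + 1 = 41, q_1 = 4*1 + 0 = 4.
Check: 41^2 - 105*4^2 = 1681 - 1680 = 1, so (x, y) = (41, 4) solves the equation, and by the theorem it is the least positive solution.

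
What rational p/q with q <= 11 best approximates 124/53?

Expand x = 124/53 as a continued fraction with the Euclidean algorithm:
  124 = 2*53 + 18, so a_0 = 2.
  53 = 2*18 + 17, so a_1 = 2.
  18 = 1*17 + 1, so a_2 = 1.
  17 = 17*1 + 0, so a_3 = 17.
so x = [2; 2, 1, 17].
Convergents (p_i = a_i*p_{i-1} + p_{i-2}, q_i = a_i*q_{i-1} + q_{i-2} with p_{-2}=0, p_{-1}=1, q_{-2}=1, q_{-1}=0), until the denominator exceeds 11:
  i=0: a_0=2, p_0 = 2*1 + 0 = 2, q_0 = 2*0 + 1 = 1.
  i=1: a_1=2, p_1 = 2*2 + 1 = 5, q_1 = 2*1 + 0 = 2.
  i=2: a_2=1, p_2 = 1*5 + 2 = 7, q_2 = 1*2 + 1 = 3.
  i=3: a_3=17, p_3 = 17*7 + 5 = 124, q_3 = 17*3 + 2 = 53.
q_3 = 53 > 11, so the last convergent with denominator <= 11 is p_2/q_2 = 7/3.
The closest fraction with denominator <= 11 is either p_2/q_2 or the intermediate fraction (k*p_2 + p_1)/(k*q_2 + q_1) with the largest k >= 1 whose denominator stays <= 11; these approach x as k grows, and every other convergent or intermediate fraction in range is farther away.
Largest k: floor((11 - q_1)/q_2) = floor((11 - 2)/3) = 3.
That gives (3*7 + 5)/(3*3 + 2) = 26/11.
Compare the errors: |x - 7/3| = |124*3 - 7*53|/(53*3) = 1/159, and |x - 26/11| = |124*11 - 26*53|/(53*11) = 14/583.
Cross-multiplying, 1*583 = 583 < 2226 = 14*159, so 1/159 is smaller: the convergent 7/3 is closer to x than 26/11.

7/3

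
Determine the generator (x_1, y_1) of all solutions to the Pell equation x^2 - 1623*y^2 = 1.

First expand sqrt(1623) as a continued fraction. With x_i = (sqrt(1623) + m_i)/d_i and (m_0, d_0) = (0, 1): a_0 = floor(sqrt(1623)) = 40, since 40^2 = 1600 <= 1623 < 1681 = 41^2.
Iterate m_{i+1} = d_i*a_i - m_i, d_{i+1} = (1623 - m_{i+1}^2)/d_i, a_{i+1} = floor((a_0 + m_{i+1})/d_{i+1}):
  m_1 = 1*40 - 0 = 40, d_1 = (1623 - 40^2)/1 = 23/1 = 23, a_1 = floor((40 + 40)/23) = 3.
  m_2 = 23*3 - 40 = 29, d_2 = (1623 - 29^2)/23 = 782/23 = 34, a_2 = floor((40 + 29)/34) = 2.
  m_3 = 34*2 - 29 = 39, d_3 = (1623 - 39^2)/34 = 102/34 = 3, a_3 = floor((40 + 39)/3) = 26.
  m_4 = 3*26 - 39 = 39, d_4 = (1623 - 39^2)/3 = 102/3 = 34, a_4 = floor((40 + 39)/34) = 2.
  m_5 = 34*2 - 39 = 29, d_5 = (1623 - 29^2)/34 = 782/34 = 23, a_5 = floor((40 + 29)/23) = 3.
  m_6 = 23*3 - 29 = 40, d_6 = (1623 - 40^2)/23 = 23/23 = 1, a_6 = floor((40 + 40)/1) = 80.
  m_7 = 1*80 - 40 = 40, d_7 = (1623 - 40^2)/1 = 23/1 = 23: (m_7, d_7) = (m_1, d_1) = (40, 23), so from here the quotients repeat a_1, ..., a_6; the period length is 6.
So sqrt(1623) = [40; (3, 2, 26, 2, 3, 80)] with period length k = 6.
k is even, so the fundamental solution of x^2 - 1623y^2 = 1 is (p_{k-1}, q_{k-1}) = (p_5, q_5); compute convergents through index 5.
Convergents (p_i = a_i*p_{i-1} + p_{i-2}, q_i = a_i*q_{i-1} + q_{i-2} with p_{-2}=0, p_{-1}=1, q_{-2}=1, q_{-1}=0):
  i=0: a_0=40, p_0 = 40*1 + 0 = 40, q_0 = 40*0 + 1 = 1.
  i=1: a_1=3, p_1 = 3*40 + 1 = 121, q_1 = 3*1 + 0 = 3.
  i=2: a_2=2, p_2 = 2*121 + 40 = 282, q_2 = 2*3 + 1 = 7.
  i=3: a_3=26, p_3 = 26*282 + 121 = 7453, q_3 = 26*7 + 3 = 185.
  i=4: a_4=2, p_4 = 2*7453 + 282 = 15188, q_4 = 2*185 + 7 = 377.
  i=5: a_5=3, p_5 = 3*15188 + 7453 = 53017, q_5 = 3*377 + 185 = 1316.
Check: 53017^2 - 1623*1316^2 = 2810802289 - 2810802288 = 1, so (x, y) = (53017, 1316) solves the equation, and by the theorem it is the least positive solution.

(x, y) = (53017, 1316)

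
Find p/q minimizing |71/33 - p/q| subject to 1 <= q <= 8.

15/7

Expand x = 71/33 as a continued fraction with the Euclidean algorithm:
  71 = 2*33 + 5, so a_0 = 2.
  33 = 6*5 + 3, so a_1 = 6.
  5 = 1*3 + 2, so a_2 = 1.
  3 = 1*2 + 1, so a_3 = 1.
  2 = 2*1 + 0, so a_4 = 2.
so x = [2; 6, 1, 1, 2].
Convergents (p_i = a_i*p_{i-1} + p_{i-2}, q_i = a_i*q_{i-1} + q_{i-2} with p_{-2}=0, p_{-1}=1, q_{-2}=1, q_{-1}=0), until the denominator exceeds 8:
  i=0: a_0=2, p_0 = 2*1 + 0 = 2, q_0 = 2*0 + 1 = 1.
  i=1: a_1=6, p_1 = 6*2 + 1 = 13, q_1 = 6*1 + 0 = 6.
  i=2: a_2=1, p_2 = 1*13 + 2 = 15, q_2 = 1*6 + 1 = 7.
  i=3: a_3=1, p_3 = 1*15 + 13 = 28, q_3 = 1*7 + 6 = 13.
q_3 = 13 > 8, so the last convergent with denominator <= 8 is p_2/q_2 = 15/7.
The closest fraction with denominator <= 8 is either p_2/q_2 or the intermediate fraction (k*p_2 + p_1)/(k*q_2 + q_1) with the largest k >= 1 whose denominator stays <= 8; these approach x as k grows, and every other convergent or intermediate fraction in range is farther away.
Largest k: floor((8 - q_1)/q_2) = floor((8 - 6)/7) = 0.
Since k = 0, no intermediate fraction beyond p_2/q_2 has denominator <= 8, so the convergent 15/7 is the closest (its error is |71*7 - 15*33|/(33*7) = 2/231).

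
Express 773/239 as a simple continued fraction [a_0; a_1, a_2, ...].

[3; 4, 3, 1, 2, 1, 3]

Run the Euclidean algorithm on 773 and 239; the successive quotients are the partial quotients a_0, a_1, ... (each step inverts the fractional part left over by the previous one):
  773 = 3*239 + 56, so a_0 = 3.
  239 = 4*56 + 15, so a_1 = 4.
  56 = 3*15 + 11, so a_2 = 3.
  15 = 1*11 + 4, so a_3 = 1.
  11 = 2*4 + 3, so a_4 = 2.
  4 = 1*3 + 1, so a_5 = 1.
  3 = 3*1 + 0, so a_6 = 3.
The remainder reaches 0 after 7 divisions, so the expansion has 7 partial quotients, read off in order.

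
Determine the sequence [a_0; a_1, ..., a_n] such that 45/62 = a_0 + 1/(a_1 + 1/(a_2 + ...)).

[0; 1, 2, 1, 1, 1, 5]

Run the Euclidean algorithm on 45 and 62; the successive quotients are the partial quotients a_0, a_1, ... (each step inverts the fractional part left over by the previous one):
  45 = 0*62 + 45, so a_0 = 0.
  62 = 1*45 + 17, so a_1 = 1.
  45 = 2*17 + 11, so a_2 = 2.
  17 = 1*11 + 6, so a_3 = 1.
  11 = 1*6 + 5, so a_4 = 1.
  6 = 1*5 + 1, so a_5 = 1.
  5 = 5*1 + 0, so a_6 = 5.
The remainder reaches 0 after 7 divisions, so the expansion has 7 partial quotients, read off in order.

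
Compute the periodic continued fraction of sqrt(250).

Write x_i = (sqrt(250) + m_i)/d_i with (m_0, d_0) = (0, 1). a_0 = floor(sqrt(250)) = 15, since 15^2 = 225 <= 250 < 256 = 16^2.
Iterate m_{i+1} = d_i*a_i - m_i, d_{i+1} = (250 - m_{i+1}^2)/d_i, a_{i+1} = floor((a_0 + m_{i+1})/d_{i+1}):
  m_1 = 1*15 - 0 = 15, d_1 = (250 - 15^2)/1 = 25/1 = 25, a_1 = floor((15 + 15)/25) = 1.
  m_2 = 25*1 - 15 = 10, d_2 = (250 - 10^2)/25 = 150/25 = 6, a_2 = floor((15 + 10)/6) = 4.
  m_3 = 6*4 - 10 = 14, d_3 = (250 - 14^2)/6 = 54/6 = 9, a_3 = floor((15 + 14)/9) = 3.
  m_4 = 9*3 - 14 = 13, d_4 = (250 - 13^2)/9 = 81/9 = 9, a_4 = floor((15 + 13)/9) = 3.
  m_5 = 9*3 - 13 = 14, d_5 = (250 - 14^2)/9 = 54/9 = 6, a_5 = floor((15 + 14)/6) = 4.
  m_6 = 6*4 - 14 = 10, d_6 = (250 - 10^2)/6 = 150/6 = 25, a_6 = floor((15 + 10)/25) = 1.
  m_7 = 25*1 - 10 = 15, d_7 = (250 - 15^2)/25 = 25/25 = 1, a_7 = floor((15 + 15)/1) = 30.
  m_8 = 1*30 - 15 = 15, d_8 = (250 - 15^2)/1 = 25/1 = 25: (m_8, d_8) = (m_1, d_1) = (15, 25), so from here the quotients repeat a_1, ..., a_7; the period length is 7.
Hence the expansion of sqrt(250) is a_0 = 15 followed by the repeating block 1, 4, 3, 3, 4, 1, 30 (period 7).

[15; (1, 4, 3, 3, 4, 1, 30)]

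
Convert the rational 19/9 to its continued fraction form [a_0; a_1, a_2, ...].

Run the Euclidean algorithm on 19 and 9; the successive quotients are the partial quotients a_0, a_1, ... (each step inverts the fractional part left over by the previous one):
  19 = 2*9 + 1, so a_0 = 2.
  9 = 9*1 + 0, so a_1 = 9.
The remainder reaches 0 after 2 divisions, so the expansion has 2 partial quotients, read off in order.

[2; 9]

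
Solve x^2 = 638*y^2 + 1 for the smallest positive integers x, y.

(x, y) = (42283, 1674)

First expand sqrt(638) as a continued fraction. With x_i = (sqrt(638) + m_i)/d_i and (m_0, d_0) = (0, 1): a_0 = floor(sqrt(638)) = 25, since 25^2 = 625 <= 638 < 676 = 26^2.
Iterate m_{i+1} = d_i*a_i - m_i, d_{i+1} = (638 - m_{i+1}^2)/d_i, a_{i+1} = floor((a_0 + m_{i+1})/d_{i+1}):
  m_1 = 1*25 - 0 = 25, d_1 = (638 - 25^2)/1 = 13/1 = 13, a_1 = floor((25 + 25)/13) = 3.
  m_2 = 13*3 - 25 = 14, d_2 = (638 - 14^2)/13 = 442/13 = 34, a_2 = floor((25 + 14)/34) = 1.
  m_3 = 34*1 - 14 = 20, d_3 = (638 - 20^2)/34 = 238/34 = 7, a_3 = floor((25 + 20)/7) = 6.
  m_4 = 7*6 - 20 = 22, d_4 = (638 - 22^2)/7 = 154/7 = 22, a_4 = floor((25 + 22)/22) = 2.
  m_5 = 22*2 - 22 = 22, d_5 = (638 - 22^2)/22 = 154/22 = 7, a_5 = floor((25 + 22)/7) = 6.
  m_6 = 7*6 - 22 = 20, d_6 = (638 - 20^2)/7 = 238/7 = 34, a_6 = floor((25 + 20)/34) = 1.
  m_7 = 34*1 - 20 = 14, d_7 = (638 - 14^2)/34 = 442/34 = 13, a_7 = floor((25 + 14)/13) = 3.
  m_8 = 13*3 - 14 = 25, d_8 = (638 - 25^2)/13 = 13/13 = 1, a_8 = floor((25 + 25)/1) = 50.
  m_9 = 1*50 - 25 = 25, d_9 = (638 - 25^2)/1 = 13/1 = 13: (m_9, d_9) = (m_1, d_1) = (25, 13), so from here the quotients repeat a_1, ..., a_8; the period length is 8.
So sqrt(638) = [25; (3, 1, 6, 2, 6, 1, 3, 50)] with period length k = 8.
k is even, so the fundamental solution of x^2 - 638y^2 = 1 is (p_{k-1}, q_{k-1}) = (p_7, q_7); compute convergents through index 7.
Convergents (p_i = a_i*p_{i-1} + p_{i-2}, q_i = a_i*q_{i-1} + q_{i-2} with p_{-2}=0, p_{-1}=1, q_{-2}=1, q_{-1}=0):
  i=0: a_0=25, p_0 = 25*1 + 0 = 25, q_0 = 25*0 + 1 = 1.
  i=1: a_1=3, p_1 = 3*25 + 1 = 76, q_1 = 3*1 + 0 = 3.
  i=2: a_2=1, p_2 = 1*76 + 25 = 101, q_2 = 1*3 + 1 = 4.
  i=3: a_3=6, p_3 = 6*101 + 76 = 682, q_3 = 6*4 + 3 = 27.
  i=4: a_4=2, p_4 = 2*682 + 101 = 1465, q_4 = 2*27 + 4 = 58.
  i=5: a_5=6, p_5 = 6*1465 + 682 = 9472, q_5 = 6*58 + 27 = 375.
  i=6: a_6=1, p_6 = 1*9472 + 1465 = 10937, q_6 = 1*375 + 58 = 433.
  i=7: a_7=3, p_7 = 3*10937 + 9472 = 42283, q_7 = 3*433 + 375 = 1674.
Check: 42283^2 - 638*1674^2 = 1787852089 - 1787852088 = 1, so (x, y) = (42283, 1674) solves the equation, and by the theorem it is the least positive solution.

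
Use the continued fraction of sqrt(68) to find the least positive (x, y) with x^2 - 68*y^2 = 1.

First expand sqrt(68) as a continued fraction. With x_i = (sqrt(68) + m_i)/d_i and (m_0, d_0) = (0, 1): a_0 = floor(sqrt(68)) = 8, since 8^2 = 64 <= 68 < 81 = 9^2.
Iterate m_{i+1} = d_i*a_i - m_i, d_{i+1} = (68 - m_{i+1}^2)/d_i, a_{i+1} = floor((a_0 + m_{i+1})/d_{i+1}):
  m_1 = 1*8 - 0 = 8, d_1 = (68 - 8^2)/1 = 4/1 = 4, a_1 = floor((8 + 8)/4) = 4.
  m_2 = 4*4 - 8 = 8, d_2 = (68 - 8^2)/4 = 4/4 = 1, a_2 = floor((8 + 8)/1) = 16.
  m_3 = 1*16 - 8 = 8, d_3 = (68 - 8^2)/1 = 4/1 = 4: (m_3, d_3) = (m_1, d_1) = (8, 4), so from here the quotients repeat a_1, a_2; the period length is 2.
So sqrt(68) = [8; (4, 16)] with period length k = 2.
k is even, so the fundamental solution of x^2 - 68y^2 = 1 is (p_{k-1}, q_{k-1}) = (p_1, q_1); compute convergents through index 1.
Convergents (p_i = a_i*p_{i-1} + p_{i-2}, q_i = a_i*q_{i-1} + q_{i-2} with p_{-2}=0, p_{-1}=1, q_{-2}=1, q_{-1}=0):
  i=0: a_0=8, p_0 = 8*1 + 0 = 8, q_0 = 8*0 + 1 = 1.
  i=1: a_1=4, p_1 = 4*8 + 1 = 33, q_1 = 4*1 + 0 = 4.
Check: 33^2 - 68*4^2 = 1089 - 1088 = 1, so (x, y) = (33, 4) solves the equation, and by the theorem it is the least positive solution.

(x, y) = (33, 4)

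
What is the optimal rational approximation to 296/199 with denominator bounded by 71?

Expand x = 296/199 as a continued fraction with the Euclidean algorithm:
  296 = 1*199 + 97, so a_0 = 1.
  199 = 2*97 + 5, so a_1 = 2.
  97 = 19*5 + 2, so a_2 = 19.
  5 = 2*2 + 1, so a_3 = 2.
  2 = 2*1 + 0, so a_4 = 2.
so x = [1; 2, 19, 2, 2].
Convergents (p_i = a_i*p_{i-1} + p_{i-2}, q_i = a_i*q_{i-1} + q_{i-2} with p_{-2}=0, p_{-1}=1, q_{-2}=1, q_{-1}=0), until the denominator exceeds 71:
  i=0: a_0=1, p_0 = 1*1 + 0 = 1, q_0 = 1*0 + 1 = 1.
  i=1: a_1=2, p_1 = 2*1 + 1 = 3, q_1 = 2*1 + 0 = 2.
  i=2: a_2=19, p_2 = 19*3 + 1 = 58, q_2 = 19*2 + 1 = 39.
  i=3: a_3=2, p_3 = 2*58 + 3 = 119, q_3 = 2*39 + 2 = 80.
q_3 = 80 > 71, so the last convergent with denominator <= 71 is p_2/q_2 = 58/39.
The closest fraction with denominator <= 71 is either p_2/q_2 or the intermediate fraction (k*p_2 + p_1)/(k*q_2 + q_1) with the largest k >= 1 whose denominator stays <= 71; these approach x as k grows, and every other convergent or intermediate fraction in range is farther away.
Largest k: floor((71 - q_1)/q_2) = floor((71 - 2)/39) = 1.
That gives (1*58 + 3)/(1*39 + 2) = 61/41.
Compare the errors: |x - 58/39| = |296*39 - 58*199|/(199*39) = 2/7761, and |x - 61/41| = |296*41 - 61*199|/(199*41) = 3/8159.
Cross-multiplying, 2*8159 = 16318 < 23283 = 3*7761, so 2/7761 is smaller: the convergent 58/39 is closer to x than 61/41.

58/39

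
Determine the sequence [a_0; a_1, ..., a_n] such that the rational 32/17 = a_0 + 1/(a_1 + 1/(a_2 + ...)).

Run the Euclidean algorithm on 32 and 17; the successive quotients are the partial quotients a_0, a_1, ... (each step inverts the fractional part left over by the previous one):
  32 = 1*17 + 15, so a_0 = 1.
  17 = 1*15 + 2, so a_1 = 1.
  15 = 7*2 + 1, so a_2 = 7.
  2 = 2*1 + 0, so a_3 = 2.
The remainder reaches 0 after 4 divisions, so the expansion has 4 partial quotients, read off in order.

[1; 1, 7, 2]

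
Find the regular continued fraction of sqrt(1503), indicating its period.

[38; (1, 3, 3, 8, 3, 3, 1, 76)]

Write x_i = (sqrt(1503) + m_i)/d_i with (m_0, d_0) = (0, 1). a_0 = floor(sqrt(1503)) = 38, since 38^2 = 1444 <= 1503 < 1521 = 39^2.
Iterate m_{i+1} = d_i*a_i - m_i, d_{i+1} = (1503 - m_{i+1}^2)/d_i, a_{i+1} = floor((a_0 + m_{i+1})/d_{i+1}):
  m_1 = 1*38 - 0 = 38, d_1 = (1503 - 38^2)/1 = 59/1 = 59, a_1 = floor((38 + 38)/59) = 1.
  m_2 = 59*1 - 38 = 21, d_2 = (1503 - 21^2)/59 = 1062/59 = 18, a_2 = floor((38 + 21)/18) = 3.
  m_3 = 18*3 - 21 = 33, d_3 = (1503 - 33^2)/18 = 414/18 = 23, a_3 = floor((38 + 33)/23) = 3.
  m_4 = 23*3 - 33 = 36, d_4 = (1503 - 36^2)/23 = 207/23 = 9, a_4 = floor((38 + 36)/9) = 8.
  m_5 = 9*8 - 36 = 36, d_5 = (1503 - 36^2)/9 = 207/9 = 23, a_5 = floor((38 + 36)/23) = 3.
  m_6 = 23*3 - 36 = 33, d_6 = (1503 - 33^2)/23 = 414/23 = 18, a_6 = floor((38 + 33)/18) = 3.
  m_7 = 18*3 - 33 = 21, d_7 = (1503 - 21^2)/18 = 1062/18 = 59, a_7 = floor((38 + 21)/59) = 1.
  m_8 = 59*1 - 21 = 38, d_8 = (1503 - 38^2)/59 = 59/59 = 1, a_8 = floor((38 + 38)/1) = 76.
  m_9 = 1*76 - 38 = 38, d_9 = (1503 - 38^2)/1 = 59/1 = 59: (m_9, d_9) = (m_1, d_1) = (38, 59), so from here the quotients repeat a_1, ..., a_8; the period length is 8.
Hence the expansion of sqrt(1503) is a_0 = 38 followed by the repeating block 1, 3, 3, 8, 3, 3, 1, 76 (period 8).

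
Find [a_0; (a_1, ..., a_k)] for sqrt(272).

Write x_i = (sqrt(272) + m_i)/d_i with (m_0, d_0) = (0, 1). a_0 = floor(sqrt(272)) = 16, since 16^2 = 256 <= 272 < 289 = 17^2.
Iterate m_{i+1} = d_i*a_i - m_i, d_{i+1} = (272 - m_{i+1}^2)/d_i, a_{i+1} = floor((a_0 + m_{i+1})/d_{i+1}):
  m_1 = 1*16 - 0 = 16, d_1 = (272 - 16^2)/1 = 16/1 = 16, a_1 = floor((16 + 16)/16) = 2.
  m_2 = 16*2 - 16 = 16, d_2 = (272 - 16^2)/16 = 16/16 = 1, a_2 = floor((16 + 16)/1) = 32.
  m_3 = 1*32 - 16 = 16, d_3 = (272 - 16^2)/1 = 16/1 = 16: (m_3, d_3) = (m_1, d_1) = (16, 16), so from here the quotients repeat a_1, a_2; the period length is 2.
Hence the expansion of sqrt(272) is a_0 = 16 followed by the repeating block 2, 32 (period 2).

[16; (2, 32)]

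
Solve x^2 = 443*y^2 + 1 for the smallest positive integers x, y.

First expand sqrt(443) as a continued fraction. With x_i = (sqrt(443) + m_i)/d_i and (m_0, d_0) = (0, 1): a_0 = floor(sqrt(443)) = 21, since 21^2 = 441 <= 443 < 484 = 22^2.
Iterate m_{i+1} = d_i*a_i - m_i, d_{i+1} = (443 - m_{i+1}^2)/d_i, a_{i+1} = floor((a_0 + m_{i+1})/d_{i+1}):
  m_1 = 1*21 - 0 = 21, d_1 = (443 - 21^2)/1 = 2/1 = 2, a_1 = floor((21 + 21)/2) = 21.
  m_2 = 2*21 - 21 = 21, d_2 = (443 - 21^2)/2 = 2/2 = 1, a_2 = floor((21 + 21)/1) = 42.
  m_3 = 1*42 - 21 = 21, d_3 = (443 - 21^2)/1 = 2/1 = 2: (m_3, d_3) = (m_1, d_1) = (21, 2), so from here the quotients repeat a_1, a_2; the period length is 2.
So sqrt(443) = [21; (21, 42)] with period length k = 2.
k is even, so the fundamental solution of x^2 - 443y^2 = 1 is (p_{k-1}, q_{k-1}) = (p_1, q_1); compute convergents through index 1.
Convergents (p_i = a_i*p_{i-1} + p_{i-2}, q_i = a_i*q_{i-1} + q_{i-2} with p_{-2}=0, p_{-1}=1, q_{-2}=1, q_{-1}=0):
  i=0: a_0=21, p_0 = 21*1 + 0 = 21, q_0 = 21*0 + 1 = 1.
  i=1: a_1=21, p_1 = 21*21 + 1 = 442, q_1 = 21*1 + 0 = 21.
Check: 442^2 - 443*21^2 = 195364 - 195363 = 1, so (x, y) = (442, 21) solves the equation, and by the theorem it is the least positive solution.

(x, y) = (442, 21)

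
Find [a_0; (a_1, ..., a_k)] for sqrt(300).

Write x_i = (sqrt(300) + m_i)/d_i with (m_0, d_0) = (0, 1). a_0 = floor(sqrt(300)) = 17, since 17^2 = 289 <= 300 < 324 = 18^2.
Iterate m_{i+1} = d_i*a_i - m_i, d_{i+1} = (300 - m_{i+1}^2)/d_i, a_{i+1} = floor((a_0 + m_{i+1})/d_{i+1}):
  m_1 = 1*17 - 0 = 17, d_1 = (300 - 17^2)/1 = 11/1 = 11, a_1 = floor((17 + 17)/11) = 3.
  m_2 = 11*3 - 17 = 16, d_2 = (300 - 16^2)/11 = 44/11 = 4, a_2 = floor((17 + 16)/4) = 8.
  m_3 = 4*8 - 16 = 16, d_3 = (300 - 16^2)/4 = 44/4 = 11, a_3 = floor((17 + 16)/11) = 3.
  m_4 = 11*3 - 16 = 17, d_4 = (300 - 17^2)/11 = 11/11 = 1, a_4 = floor((17 + 17)/1) = 34.
  m_5 = 1*34 - 17 = 17, d_5 = (300 - 17^2)/1 = 11/1 = 11: (m_5, d_5) = (m_1, d_1) = (17, 11), so from here the quotients repeat a_1, ..., a_4; the period length is 4.
Hence the expansion of sqrt(300) is a_0 = 17 followed by the repeating block 3, 8, 3, 34 (period 4).

[17; (3, 8, 3, 34)]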